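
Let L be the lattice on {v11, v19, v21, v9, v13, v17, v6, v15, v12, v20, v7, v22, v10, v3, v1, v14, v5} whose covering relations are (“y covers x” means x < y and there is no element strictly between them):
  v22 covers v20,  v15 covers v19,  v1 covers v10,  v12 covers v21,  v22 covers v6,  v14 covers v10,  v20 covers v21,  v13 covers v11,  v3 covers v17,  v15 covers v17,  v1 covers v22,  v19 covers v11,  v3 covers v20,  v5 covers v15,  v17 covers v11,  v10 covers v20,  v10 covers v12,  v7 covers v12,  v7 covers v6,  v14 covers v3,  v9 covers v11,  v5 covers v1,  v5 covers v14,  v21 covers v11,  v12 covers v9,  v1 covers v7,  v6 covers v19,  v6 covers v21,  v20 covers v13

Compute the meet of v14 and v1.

v10

Common lower bounds of {v14, v1}: v10, v11, v12, v13, v20, v21, v9.
The greatest among these is v10.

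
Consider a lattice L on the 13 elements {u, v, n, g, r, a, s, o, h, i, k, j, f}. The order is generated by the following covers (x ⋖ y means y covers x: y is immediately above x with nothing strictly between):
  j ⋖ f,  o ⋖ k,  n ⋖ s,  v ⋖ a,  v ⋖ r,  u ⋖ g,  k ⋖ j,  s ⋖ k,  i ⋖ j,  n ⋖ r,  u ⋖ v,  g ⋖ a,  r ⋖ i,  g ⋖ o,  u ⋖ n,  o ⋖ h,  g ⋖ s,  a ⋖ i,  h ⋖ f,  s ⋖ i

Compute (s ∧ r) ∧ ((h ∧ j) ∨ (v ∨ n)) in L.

s ∧ r = n
h ∧ j = o
v ∨ n = r
o ∨ r = j
n ∧ j = n

n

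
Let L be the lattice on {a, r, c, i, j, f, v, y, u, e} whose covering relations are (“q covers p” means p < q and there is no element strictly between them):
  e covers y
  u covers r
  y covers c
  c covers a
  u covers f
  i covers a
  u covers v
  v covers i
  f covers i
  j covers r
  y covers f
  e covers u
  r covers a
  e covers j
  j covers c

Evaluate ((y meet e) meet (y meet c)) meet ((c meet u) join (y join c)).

c

y ∧ e = y
y ∧ c = c
y ∧ c = c
c ∧ u = a
y ∨ c = y
a ∨ y = y
c ∧ y = c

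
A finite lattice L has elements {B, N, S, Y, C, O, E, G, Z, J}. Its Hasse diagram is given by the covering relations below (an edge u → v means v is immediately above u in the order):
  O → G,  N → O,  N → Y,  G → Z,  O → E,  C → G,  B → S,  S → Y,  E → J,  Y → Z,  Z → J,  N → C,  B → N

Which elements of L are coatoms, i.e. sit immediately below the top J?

E, Z

The coatoms are exactly the elements covered by J: E, Z.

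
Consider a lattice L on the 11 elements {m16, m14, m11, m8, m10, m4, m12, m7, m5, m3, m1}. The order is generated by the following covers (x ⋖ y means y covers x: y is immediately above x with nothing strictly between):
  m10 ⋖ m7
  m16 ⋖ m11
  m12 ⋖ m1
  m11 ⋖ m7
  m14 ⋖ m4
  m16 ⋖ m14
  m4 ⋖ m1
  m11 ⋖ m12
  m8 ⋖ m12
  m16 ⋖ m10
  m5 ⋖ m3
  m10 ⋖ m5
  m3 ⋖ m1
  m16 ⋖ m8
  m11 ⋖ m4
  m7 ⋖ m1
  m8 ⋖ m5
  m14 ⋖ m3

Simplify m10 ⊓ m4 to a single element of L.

m16

m10 ∧ m4 = m16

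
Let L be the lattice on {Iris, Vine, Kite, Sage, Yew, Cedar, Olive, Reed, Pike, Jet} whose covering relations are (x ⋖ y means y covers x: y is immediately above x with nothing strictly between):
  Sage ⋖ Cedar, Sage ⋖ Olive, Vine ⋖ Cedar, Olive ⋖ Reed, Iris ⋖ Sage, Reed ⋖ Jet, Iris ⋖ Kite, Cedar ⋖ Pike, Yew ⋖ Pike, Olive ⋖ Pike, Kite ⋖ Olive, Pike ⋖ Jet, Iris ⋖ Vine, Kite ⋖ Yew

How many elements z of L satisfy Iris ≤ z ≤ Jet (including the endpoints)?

The interval [Iris, Jet] = {Cedar, Iris, Jet, Kite, Olive, Pike, Reed, Sage, Vine, Yew}, which has 10 elements.

10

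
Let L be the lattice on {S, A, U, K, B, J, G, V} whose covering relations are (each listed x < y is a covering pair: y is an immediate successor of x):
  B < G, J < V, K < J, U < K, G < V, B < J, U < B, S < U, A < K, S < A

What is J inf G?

Common lower bounds of {J, G}: B, S, U.
The greatest among these is B.

B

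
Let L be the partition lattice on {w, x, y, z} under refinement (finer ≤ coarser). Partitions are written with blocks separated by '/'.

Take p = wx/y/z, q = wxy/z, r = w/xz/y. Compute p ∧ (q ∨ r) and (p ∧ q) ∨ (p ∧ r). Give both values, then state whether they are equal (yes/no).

wx/y/z; wx/y/z; yes

q ∨ r = wxyz, so p ∧ (q ∨ r) = wx/y/z ∧ wxyz = wx/y/z.
p ∧ q = wx/y/z and p ∧ r = w/x/y/z, so (p ∧ q) ∨ (p ∧ r) = wx/y/z ∨ w/x/y/z = wx/y/z.
Equal: yes.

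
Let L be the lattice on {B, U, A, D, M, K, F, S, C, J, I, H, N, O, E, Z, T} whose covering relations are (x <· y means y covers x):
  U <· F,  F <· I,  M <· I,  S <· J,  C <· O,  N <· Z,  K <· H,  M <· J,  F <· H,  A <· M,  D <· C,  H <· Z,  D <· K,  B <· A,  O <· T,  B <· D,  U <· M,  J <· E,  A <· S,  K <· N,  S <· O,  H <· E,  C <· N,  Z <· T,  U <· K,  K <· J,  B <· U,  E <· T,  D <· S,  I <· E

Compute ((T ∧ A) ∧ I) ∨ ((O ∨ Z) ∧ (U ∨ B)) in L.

T ∧ A = A
A ∧ I = A
O ∨ Z = T
U ∨ B = U
T ∧ U = U
A ∨ U = M

M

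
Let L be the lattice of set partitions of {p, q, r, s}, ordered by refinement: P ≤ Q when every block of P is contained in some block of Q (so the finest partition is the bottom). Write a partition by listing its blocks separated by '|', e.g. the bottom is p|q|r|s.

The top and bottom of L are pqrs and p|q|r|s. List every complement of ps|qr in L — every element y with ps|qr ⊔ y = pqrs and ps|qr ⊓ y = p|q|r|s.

Need y with ps|qr ∨ y = pqrs and ps|qr ∧ y = p|q|r|s.
Checking each element gives: pq|rs, pq|r|s, pr|qs, pr|q|s, p|qs|r, p|q|rs.

pq|rs, pq|r|s, pr|qs, pr|q|s, p|qs|r, p|q|rs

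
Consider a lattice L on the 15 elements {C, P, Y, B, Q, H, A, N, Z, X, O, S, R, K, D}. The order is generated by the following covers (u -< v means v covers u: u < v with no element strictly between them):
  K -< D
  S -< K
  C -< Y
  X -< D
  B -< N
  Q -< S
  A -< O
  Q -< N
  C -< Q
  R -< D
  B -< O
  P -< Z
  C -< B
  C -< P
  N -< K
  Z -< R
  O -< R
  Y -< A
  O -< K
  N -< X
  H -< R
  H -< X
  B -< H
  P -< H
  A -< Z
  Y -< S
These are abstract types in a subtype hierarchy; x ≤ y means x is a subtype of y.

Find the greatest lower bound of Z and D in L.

Z

Common lower bounds of {Z, D}: A, C, P, Y, Z.
The greatest among these is Z.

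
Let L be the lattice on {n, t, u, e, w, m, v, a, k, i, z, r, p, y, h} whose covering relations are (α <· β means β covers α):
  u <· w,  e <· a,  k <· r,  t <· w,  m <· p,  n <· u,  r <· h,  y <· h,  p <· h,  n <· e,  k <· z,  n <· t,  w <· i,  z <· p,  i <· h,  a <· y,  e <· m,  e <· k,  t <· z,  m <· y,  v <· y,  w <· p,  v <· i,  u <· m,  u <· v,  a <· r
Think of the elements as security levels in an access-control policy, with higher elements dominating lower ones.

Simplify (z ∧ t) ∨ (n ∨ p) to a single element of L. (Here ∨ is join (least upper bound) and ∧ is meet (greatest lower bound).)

z ∧ t = t
n ∨ p = p
t ∨ p = p

p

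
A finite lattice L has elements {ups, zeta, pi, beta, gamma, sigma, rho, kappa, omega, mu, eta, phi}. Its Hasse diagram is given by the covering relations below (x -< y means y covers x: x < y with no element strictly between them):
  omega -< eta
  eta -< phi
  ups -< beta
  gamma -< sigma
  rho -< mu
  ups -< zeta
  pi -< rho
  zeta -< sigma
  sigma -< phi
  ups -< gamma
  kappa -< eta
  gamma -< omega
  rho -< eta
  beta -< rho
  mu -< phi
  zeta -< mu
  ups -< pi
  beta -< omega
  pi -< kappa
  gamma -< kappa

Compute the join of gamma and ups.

gamma

Common upper bounds of {gamma, ups}: eta, gamma, kappa, omega, phi, sigma.
The least among these is gamma.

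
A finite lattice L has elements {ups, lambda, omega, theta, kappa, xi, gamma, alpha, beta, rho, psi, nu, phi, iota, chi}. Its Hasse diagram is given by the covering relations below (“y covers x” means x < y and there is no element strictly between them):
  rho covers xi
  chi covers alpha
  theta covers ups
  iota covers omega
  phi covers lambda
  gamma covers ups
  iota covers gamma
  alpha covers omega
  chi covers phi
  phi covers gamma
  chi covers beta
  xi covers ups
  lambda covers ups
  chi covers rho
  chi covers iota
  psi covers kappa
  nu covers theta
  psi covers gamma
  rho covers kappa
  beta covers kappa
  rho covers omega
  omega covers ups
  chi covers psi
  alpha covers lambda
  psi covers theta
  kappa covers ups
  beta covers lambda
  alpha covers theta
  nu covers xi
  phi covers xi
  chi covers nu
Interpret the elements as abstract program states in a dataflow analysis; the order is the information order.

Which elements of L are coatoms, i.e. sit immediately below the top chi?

The coatoms are exactly the elements covered by chi: alpha, beta, iota, nu, phi, psi, rho.

alpha, beta, iota, nu, phi, psi, rho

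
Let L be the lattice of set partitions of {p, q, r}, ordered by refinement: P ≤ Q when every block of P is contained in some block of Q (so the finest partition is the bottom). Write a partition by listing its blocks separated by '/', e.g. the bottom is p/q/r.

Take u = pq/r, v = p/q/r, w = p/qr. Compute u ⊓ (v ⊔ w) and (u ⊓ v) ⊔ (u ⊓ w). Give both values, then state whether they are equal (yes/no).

p/q/r; p/q/r; yes

v ⊔ w = p/qr, so u ⊓ (v ⊔ w) = pq/r ⊓ p/qr = p/q/r.
u ⊓ v = p/q/r and u ⊓ w = p/q/r, so (u ⊓ v) ⊔ (u ⊓ w) = p/q/r ⊔ p/q/r = p/q/r.
Equal: yes.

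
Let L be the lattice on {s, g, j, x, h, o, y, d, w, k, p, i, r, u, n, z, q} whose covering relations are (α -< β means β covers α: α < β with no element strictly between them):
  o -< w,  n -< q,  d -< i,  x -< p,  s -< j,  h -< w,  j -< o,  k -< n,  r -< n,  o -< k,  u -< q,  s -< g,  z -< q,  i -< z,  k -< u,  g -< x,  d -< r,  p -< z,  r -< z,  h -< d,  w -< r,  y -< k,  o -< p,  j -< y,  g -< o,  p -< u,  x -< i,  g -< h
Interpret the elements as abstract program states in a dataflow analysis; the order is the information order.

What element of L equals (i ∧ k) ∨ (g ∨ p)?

i ∧ k = g
g ∨ p = p
g ∨ p = p

p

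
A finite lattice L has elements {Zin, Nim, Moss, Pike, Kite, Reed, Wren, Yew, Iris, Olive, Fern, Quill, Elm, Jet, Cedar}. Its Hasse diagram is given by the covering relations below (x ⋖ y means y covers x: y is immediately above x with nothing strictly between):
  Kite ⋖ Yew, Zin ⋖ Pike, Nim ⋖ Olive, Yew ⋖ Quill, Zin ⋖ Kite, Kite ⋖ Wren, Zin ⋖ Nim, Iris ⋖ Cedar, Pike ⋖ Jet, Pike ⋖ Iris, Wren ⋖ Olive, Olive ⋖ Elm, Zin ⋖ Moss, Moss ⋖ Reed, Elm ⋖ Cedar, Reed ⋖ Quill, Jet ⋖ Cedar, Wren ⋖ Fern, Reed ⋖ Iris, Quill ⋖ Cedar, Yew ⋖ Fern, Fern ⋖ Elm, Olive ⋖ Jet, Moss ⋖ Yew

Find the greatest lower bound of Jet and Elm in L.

Olive

Common lower bounds of {Jet, Elm}: Kite, Nim, Olive, Wren, Zin.
The greatest among these is Olive.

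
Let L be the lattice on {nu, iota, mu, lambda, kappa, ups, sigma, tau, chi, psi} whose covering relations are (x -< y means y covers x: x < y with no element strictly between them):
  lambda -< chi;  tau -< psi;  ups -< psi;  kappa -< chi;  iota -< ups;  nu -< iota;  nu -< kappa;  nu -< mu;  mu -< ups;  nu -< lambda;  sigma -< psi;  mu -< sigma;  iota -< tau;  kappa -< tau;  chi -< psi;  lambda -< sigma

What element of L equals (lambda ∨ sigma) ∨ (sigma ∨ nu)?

lambda ∨ sigma = sigma
sigma ∨ nu = sigma
sigma ∨ sigma = sigma

sigma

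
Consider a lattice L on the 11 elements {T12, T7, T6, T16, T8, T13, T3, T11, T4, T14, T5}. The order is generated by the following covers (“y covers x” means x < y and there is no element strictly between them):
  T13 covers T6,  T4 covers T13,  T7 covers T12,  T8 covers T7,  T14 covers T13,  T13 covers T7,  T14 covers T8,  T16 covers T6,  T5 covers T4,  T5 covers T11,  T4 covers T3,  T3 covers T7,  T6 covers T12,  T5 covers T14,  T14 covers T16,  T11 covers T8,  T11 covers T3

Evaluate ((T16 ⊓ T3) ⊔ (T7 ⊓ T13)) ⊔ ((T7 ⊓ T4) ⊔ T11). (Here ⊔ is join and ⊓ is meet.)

T16 ∧ T3 = T12
T7 ∧ T13 = T7
T12 ∨ T7 = T7
T7 ∧ T4 = T7
T7 ∨ T11 = T11
T7 ∨ T11 = T11

T11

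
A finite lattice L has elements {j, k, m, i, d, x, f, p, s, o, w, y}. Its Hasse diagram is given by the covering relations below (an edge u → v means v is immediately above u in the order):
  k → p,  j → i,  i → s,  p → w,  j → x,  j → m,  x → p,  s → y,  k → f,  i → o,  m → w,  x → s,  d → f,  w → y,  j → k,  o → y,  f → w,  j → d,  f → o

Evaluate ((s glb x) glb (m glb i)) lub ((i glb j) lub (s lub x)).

s ∧ x = x
m ∧ i = j
x ∧ j = j
i ∧ j = j
s ∨ x = s
j ∨ s = s
j ∨ s = s

s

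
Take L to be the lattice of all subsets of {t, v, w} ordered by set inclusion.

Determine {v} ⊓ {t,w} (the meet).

Under ⊆, meet is intersection: {v} ∩ {t,w} = ∅.

∅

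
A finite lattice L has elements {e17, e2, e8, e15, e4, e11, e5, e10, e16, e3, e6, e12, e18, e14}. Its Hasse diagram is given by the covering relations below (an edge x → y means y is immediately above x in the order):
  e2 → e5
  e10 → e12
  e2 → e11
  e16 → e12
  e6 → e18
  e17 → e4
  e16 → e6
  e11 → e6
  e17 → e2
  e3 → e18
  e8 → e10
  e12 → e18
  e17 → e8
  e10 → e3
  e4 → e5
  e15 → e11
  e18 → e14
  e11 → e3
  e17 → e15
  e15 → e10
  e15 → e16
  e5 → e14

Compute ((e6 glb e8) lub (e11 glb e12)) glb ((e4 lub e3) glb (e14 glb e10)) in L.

e6 ∧ e8 = e17
e11 ∧ e12 = e15
e17 ∨ e15 = e15
e4 ∨ e3 = e14
e14 ∧ e10 = e10
e14 ∧ e10 = e10
e15 ∧ e10 = e15

e15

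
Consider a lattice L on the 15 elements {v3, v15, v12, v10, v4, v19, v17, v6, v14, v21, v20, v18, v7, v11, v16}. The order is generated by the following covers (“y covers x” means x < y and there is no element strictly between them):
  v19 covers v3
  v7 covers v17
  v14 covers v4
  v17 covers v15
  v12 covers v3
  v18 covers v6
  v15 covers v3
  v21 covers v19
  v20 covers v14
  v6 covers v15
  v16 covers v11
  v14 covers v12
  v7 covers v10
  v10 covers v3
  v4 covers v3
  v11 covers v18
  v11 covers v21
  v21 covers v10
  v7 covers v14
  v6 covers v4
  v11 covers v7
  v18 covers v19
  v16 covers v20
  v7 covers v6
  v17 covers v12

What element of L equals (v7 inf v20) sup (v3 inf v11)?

v14

v7 ∧ v20 = v14
v3 ∧ v11 = v3
v14 ∨ v3 = v14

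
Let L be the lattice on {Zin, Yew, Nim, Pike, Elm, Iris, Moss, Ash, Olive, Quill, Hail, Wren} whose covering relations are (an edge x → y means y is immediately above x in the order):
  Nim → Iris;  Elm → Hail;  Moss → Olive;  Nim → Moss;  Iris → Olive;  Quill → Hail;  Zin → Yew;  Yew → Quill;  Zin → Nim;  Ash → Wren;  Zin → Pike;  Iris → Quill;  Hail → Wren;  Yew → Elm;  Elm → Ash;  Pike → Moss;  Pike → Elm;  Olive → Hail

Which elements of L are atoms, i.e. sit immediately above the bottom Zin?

Nim, Pike, Yew

The atoms are exactly the elements that cover Zin: Nim, Pike, Yew.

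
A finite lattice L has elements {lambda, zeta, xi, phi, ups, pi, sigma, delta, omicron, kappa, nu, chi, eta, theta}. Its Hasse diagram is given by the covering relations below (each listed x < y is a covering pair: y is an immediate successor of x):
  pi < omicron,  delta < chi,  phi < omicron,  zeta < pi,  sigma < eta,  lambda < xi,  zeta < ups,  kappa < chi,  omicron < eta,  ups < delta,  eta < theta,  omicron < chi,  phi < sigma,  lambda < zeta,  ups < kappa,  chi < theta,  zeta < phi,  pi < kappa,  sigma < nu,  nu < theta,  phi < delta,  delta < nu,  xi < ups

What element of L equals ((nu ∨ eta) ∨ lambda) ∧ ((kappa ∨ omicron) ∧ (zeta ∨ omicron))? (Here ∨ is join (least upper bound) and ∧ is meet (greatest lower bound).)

nu ∨ eta = theta
theta ∨ lambda = theta
kappa ∨ omicron = chi
zeta ∨ omicron = omicron
chi ∧ omicron = omicron
theta ∧ omicron = omicron

omicron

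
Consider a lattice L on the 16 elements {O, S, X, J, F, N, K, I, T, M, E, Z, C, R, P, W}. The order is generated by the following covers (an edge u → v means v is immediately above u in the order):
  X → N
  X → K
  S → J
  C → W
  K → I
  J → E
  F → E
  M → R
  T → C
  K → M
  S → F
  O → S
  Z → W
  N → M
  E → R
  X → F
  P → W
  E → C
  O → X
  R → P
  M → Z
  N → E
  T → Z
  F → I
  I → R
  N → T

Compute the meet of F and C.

Common lower bounds of {F, C}: F, O, S, X.
The greatest among these is F.

F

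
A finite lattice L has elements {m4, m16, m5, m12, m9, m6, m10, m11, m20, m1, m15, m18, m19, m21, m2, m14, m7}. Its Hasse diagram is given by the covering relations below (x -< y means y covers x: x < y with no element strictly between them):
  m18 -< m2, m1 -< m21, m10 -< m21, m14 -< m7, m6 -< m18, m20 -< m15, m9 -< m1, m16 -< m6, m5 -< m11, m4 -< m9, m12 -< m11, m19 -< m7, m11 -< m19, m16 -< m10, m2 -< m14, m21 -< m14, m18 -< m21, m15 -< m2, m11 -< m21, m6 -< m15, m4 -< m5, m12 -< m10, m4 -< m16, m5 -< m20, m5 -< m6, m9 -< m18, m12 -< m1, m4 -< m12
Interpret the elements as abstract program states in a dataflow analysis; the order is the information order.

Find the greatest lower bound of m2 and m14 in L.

Common lower bounds of {m2, m14}: m15, m16, m18, m2, m20, m4, m5, m6, m9.
The greatest among these is m2.

m2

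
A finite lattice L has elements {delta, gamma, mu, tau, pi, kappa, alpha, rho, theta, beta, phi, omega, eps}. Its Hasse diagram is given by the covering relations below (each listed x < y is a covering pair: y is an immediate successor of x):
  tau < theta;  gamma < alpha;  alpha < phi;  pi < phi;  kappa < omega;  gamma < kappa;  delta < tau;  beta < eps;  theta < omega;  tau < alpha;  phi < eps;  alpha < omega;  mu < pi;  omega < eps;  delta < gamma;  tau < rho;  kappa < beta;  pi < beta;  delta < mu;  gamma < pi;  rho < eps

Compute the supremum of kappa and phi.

eps

Common upper bounds of {kappa, phi}: eps.
The least among these is eps.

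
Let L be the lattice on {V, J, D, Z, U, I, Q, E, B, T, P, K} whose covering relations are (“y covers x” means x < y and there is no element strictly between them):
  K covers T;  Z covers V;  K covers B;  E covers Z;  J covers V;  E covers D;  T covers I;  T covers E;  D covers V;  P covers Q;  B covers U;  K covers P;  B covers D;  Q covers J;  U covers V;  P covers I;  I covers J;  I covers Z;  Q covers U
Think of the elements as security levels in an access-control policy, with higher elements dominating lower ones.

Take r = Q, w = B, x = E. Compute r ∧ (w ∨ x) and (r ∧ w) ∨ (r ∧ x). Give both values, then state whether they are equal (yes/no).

w ∨ x = K, so r ∧ (w ∨ x) = Q ∧ K = Q.
r ∧ w = U and r ∧ x = V, so (r ∧ w) ∨ (r ∧ x) = U ∨ V = U.
Equal: no.

Q; U; no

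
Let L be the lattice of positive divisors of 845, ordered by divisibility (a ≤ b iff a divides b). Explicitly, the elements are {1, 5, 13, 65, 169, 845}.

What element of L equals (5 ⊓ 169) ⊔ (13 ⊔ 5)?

65

5 ∧ 169 = 1
13 ∨ 5 = 65
1 ∨ 65 = 65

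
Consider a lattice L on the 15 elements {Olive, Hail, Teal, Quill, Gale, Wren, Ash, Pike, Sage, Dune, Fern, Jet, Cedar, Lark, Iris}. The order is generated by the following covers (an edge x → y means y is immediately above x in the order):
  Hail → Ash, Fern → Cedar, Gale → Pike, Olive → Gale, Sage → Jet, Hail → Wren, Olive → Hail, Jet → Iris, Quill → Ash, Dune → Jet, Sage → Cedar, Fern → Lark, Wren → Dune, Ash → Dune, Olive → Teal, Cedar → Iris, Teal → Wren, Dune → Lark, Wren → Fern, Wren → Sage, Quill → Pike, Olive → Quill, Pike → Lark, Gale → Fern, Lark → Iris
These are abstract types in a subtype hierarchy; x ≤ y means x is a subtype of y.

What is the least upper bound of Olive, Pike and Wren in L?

Lark

Common upper bounds of {Olive, Pike, Wren}: Iris, Lark.
The least among these is Lark.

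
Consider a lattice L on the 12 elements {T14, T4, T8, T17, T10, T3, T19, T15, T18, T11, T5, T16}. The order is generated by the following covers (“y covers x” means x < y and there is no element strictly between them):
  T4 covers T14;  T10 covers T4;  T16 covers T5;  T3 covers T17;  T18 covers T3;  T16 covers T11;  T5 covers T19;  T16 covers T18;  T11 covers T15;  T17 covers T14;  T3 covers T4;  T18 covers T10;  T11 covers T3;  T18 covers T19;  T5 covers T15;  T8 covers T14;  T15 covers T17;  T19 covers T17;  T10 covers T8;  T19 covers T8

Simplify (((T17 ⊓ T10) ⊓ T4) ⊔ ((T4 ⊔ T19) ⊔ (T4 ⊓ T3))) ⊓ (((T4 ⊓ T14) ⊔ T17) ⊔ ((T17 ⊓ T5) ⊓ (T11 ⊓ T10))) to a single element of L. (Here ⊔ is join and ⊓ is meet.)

T17

T17 ∧ T10 = T14
T14 ∧ T4 = T14
T4 ∨ T19 = T18
T4 ∧ T3 = T4
T18 ∨ T4 = T18
T14 ∨ T18 = T18
T4 ∧ T14 = T14
T14 ∨ T17 = T17
T17 ∧ T5 = T17
T11 ∧ T10 = T4
T17 ∧ T4 = T14
T17 ∨ T14 = T17
T18 ∧ T17 = T17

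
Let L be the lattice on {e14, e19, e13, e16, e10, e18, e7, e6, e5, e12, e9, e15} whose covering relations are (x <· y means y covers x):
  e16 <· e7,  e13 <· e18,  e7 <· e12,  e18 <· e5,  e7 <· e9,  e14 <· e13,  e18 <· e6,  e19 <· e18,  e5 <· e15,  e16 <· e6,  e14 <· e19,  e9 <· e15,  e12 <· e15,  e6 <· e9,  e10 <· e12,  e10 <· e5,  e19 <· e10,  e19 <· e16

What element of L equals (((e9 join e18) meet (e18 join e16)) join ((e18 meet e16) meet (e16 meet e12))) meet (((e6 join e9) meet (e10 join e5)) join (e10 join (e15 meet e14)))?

e18

e9 ∨ e18 = e9
e18 ∨ e16 = e6
e9 ∧ e6 = e6
e18 ∧ e16 = e19
e16 ∧ e12 = e16
e19 ∧ e16 = e19
e6 ∨ e19 = e6
e6 ∨ e9 = e9
e10 ∨ e5 = e5
e9 ∧ e5 = e18
e15 ∧ e14 = e14
e10 ∨ e14 = e10
e18 ∨ e10 = e5
e6 ∧ e5 = e18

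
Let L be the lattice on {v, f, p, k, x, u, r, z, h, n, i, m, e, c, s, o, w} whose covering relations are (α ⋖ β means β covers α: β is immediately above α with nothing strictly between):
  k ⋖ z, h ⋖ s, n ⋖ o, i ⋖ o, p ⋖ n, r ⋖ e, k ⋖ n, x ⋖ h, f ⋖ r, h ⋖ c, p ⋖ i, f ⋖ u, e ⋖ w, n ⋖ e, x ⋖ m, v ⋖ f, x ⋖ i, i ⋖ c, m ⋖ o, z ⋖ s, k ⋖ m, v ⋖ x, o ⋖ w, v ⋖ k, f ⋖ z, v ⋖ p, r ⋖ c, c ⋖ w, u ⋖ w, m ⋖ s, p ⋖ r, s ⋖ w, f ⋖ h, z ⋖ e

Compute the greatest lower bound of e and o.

Common lower bounds of {e, o}: k, n, p, v.
The greatest among these is n.

n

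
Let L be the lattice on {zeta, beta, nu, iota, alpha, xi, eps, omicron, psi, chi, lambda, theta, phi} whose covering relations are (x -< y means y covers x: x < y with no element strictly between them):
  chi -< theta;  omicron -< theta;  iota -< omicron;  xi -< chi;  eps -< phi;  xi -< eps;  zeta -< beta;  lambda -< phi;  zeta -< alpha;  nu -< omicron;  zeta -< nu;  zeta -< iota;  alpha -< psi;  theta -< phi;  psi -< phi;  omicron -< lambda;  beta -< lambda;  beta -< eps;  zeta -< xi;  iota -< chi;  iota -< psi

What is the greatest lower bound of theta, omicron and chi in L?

iota

Common lower bounds of {theta, omicron, chi}: iota, zeta.
The greatest among these is iota.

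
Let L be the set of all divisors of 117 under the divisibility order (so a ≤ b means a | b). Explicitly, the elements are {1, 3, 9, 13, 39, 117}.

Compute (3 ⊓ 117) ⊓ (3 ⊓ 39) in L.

3

3 ∧ 117 = 3
3 ∧ 39 = 3
3 ∧ 3 = 3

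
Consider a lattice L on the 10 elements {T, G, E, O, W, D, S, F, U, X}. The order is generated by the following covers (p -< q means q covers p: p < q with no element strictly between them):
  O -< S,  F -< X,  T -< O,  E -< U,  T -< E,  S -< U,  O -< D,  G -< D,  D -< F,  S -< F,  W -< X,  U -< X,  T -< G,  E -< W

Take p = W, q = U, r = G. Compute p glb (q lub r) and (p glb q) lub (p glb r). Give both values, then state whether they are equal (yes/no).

q lub r = X, so p glb (q lub r) = W glb X = W.
p glb q = E and p glb r = T, so (p glb q) lub (p glb r) = E lub T = E.
Equal: no.

W; E; no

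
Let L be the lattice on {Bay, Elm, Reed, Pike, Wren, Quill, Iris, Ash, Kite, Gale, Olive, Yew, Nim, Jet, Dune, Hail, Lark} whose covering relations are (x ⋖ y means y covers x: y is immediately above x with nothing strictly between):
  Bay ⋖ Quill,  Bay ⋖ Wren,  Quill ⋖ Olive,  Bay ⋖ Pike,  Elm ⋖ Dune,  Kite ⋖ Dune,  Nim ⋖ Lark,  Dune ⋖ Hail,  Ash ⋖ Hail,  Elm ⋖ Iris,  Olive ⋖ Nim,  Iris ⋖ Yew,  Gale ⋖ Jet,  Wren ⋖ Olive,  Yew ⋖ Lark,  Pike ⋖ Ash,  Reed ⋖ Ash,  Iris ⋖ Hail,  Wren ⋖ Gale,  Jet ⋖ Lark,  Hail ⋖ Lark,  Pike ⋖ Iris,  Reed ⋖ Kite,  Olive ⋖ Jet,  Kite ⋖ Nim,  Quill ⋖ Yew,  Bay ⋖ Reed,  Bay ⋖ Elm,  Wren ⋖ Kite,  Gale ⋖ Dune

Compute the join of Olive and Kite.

Common upper bounds of {Olive, Kite}: Lark, Nim.
The least among these is Nim.

Nim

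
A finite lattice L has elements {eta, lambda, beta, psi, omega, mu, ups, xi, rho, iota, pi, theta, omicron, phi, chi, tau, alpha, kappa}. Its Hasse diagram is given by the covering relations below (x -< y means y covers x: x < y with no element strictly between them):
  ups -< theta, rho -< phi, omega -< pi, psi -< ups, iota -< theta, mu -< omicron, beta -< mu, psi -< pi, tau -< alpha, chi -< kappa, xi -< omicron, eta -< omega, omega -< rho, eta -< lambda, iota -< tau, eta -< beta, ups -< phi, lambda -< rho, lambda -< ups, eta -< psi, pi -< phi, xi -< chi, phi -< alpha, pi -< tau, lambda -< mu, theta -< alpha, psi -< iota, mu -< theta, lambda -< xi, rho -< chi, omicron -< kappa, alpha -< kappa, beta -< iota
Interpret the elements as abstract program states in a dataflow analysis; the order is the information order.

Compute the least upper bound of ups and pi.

phi

Common upper bounds of {ups, pi}: alpha, kappa, phi.
The least among these is phi.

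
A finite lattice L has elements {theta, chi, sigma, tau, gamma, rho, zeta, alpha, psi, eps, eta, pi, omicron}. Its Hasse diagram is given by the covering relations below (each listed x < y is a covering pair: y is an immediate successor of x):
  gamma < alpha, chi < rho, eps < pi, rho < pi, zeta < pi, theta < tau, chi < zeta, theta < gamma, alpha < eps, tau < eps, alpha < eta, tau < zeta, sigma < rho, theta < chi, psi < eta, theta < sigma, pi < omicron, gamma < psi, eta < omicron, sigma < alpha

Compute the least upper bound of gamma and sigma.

alpha

Common upper bounds of {gamma, sigma}: alpha, eps, eta, omicron, pi.
The least among these is alpha.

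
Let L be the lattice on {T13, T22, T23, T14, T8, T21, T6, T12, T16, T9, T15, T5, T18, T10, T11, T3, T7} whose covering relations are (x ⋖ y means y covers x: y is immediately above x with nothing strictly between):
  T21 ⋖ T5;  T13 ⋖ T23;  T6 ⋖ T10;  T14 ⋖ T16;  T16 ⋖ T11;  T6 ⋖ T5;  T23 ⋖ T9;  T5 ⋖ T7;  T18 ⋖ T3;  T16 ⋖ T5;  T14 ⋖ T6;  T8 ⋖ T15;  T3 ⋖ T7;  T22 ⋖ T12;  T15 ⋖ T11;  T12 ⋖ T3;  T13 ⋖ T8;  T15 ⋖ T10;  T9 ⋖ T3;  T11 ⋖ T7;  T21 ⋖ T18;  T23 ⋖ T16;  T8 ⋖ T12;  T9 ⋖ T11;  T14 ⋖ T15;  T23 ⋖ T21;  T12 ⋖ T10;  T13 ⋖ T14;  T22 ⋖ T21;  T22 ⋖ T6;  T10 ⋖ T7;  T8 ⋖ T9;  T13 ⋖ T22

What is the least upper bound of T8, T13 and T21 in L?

T3

Common upper bounds of {T8, T13, T21}: T3, T7.
The least among these is T3.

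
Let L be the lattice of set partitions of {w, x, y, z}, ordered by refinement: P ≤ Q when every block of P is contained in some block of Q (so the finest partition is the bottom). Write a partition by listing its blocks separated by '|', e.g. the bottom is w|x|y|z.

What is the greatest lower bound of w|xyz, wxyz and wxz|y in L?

w|xz|y

The meet (common refinement) of w|xyz, wxyz, wxz|y intersects blocks pairwise, giving w|xz|y.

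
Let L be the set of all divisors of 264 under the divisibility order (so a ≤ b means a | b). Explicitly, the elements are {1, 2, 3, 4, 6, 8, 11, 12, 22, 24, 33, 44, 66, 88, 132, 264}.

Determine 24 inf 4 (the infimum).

4

In the divisibility order, the meet is the greatest common divisor: gcd(24, 4) = 4.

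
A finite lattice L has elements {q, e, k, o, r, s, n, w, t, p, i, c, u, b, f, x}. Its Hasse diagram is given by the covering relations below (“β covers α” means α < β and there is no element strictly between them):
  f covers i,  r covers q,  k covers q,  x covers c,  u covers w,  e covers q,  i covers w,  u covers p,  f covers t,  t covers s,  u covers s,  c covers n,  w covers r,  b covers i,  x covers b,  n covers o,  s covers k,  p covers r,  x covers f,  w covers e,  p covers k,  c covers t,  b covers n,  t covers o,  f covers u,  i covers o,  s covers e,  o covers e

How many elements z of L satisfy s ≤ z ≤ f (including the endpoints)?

The interval [s, f] = {f, s, t, u}, which has 4 elements.

4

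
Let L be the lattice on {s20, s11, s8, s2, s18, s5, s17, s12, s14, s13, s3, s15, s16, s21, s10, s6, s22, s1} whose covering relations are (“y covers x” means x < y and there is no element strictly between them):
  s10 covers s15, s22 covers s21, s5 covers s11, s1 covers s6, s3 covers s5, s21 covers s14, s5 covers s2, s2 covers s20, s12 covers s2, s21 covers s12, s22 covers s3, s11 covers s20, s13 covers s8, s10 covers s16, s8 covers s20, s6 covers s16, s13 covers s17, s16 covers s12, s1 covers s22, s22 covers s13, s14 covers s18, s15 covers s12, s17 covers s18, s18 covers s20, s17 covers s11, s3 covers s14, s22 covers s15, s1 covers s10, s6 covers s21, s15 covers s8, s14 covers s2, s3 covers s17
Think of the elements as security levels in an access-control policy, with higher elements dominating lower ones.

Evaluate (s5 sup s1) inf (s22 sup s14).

s22

s5 ∨ s1 = s1
s22 ∨ s14 = s22
s1 ∧ s22 = s22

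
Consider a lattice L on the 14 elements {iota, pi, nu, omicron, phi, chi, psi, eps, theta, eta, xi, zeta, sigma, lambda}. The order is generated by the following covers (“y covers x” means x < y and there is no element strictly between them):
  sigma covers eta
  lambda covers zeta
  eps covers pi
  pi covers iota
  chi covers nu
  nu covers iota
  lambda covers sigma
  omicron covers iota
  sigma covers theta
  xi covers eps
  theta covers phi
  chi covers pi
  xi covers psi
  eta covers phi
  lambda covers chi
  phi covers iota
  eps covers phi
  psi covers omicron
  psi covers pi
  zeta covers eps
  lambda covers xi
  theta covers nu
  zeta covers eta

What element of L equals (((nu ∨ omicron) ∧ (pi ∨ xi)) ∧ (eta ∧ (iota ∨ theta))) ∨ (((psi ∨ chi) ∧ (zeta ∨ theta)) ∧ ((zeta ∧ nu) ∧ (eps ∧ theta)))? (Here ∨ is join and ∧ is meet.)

nu ∨ omicron = lambda
pi ∨ xi = xi
lambda ∧ xi = xi
iota ∨ theta = theta
eta ∧ theta = phi
xi ∧ phi = phi
psi ∨ chi = lambda
zeta ∨ theta = lambda
lambda ∧ lambda = lambda
zeta ∧ nu = iota
eps ∧ theta = phi
iota ∧ phi = iota
lambda ∧ iota = iota
phi ∨ iota = phi

phi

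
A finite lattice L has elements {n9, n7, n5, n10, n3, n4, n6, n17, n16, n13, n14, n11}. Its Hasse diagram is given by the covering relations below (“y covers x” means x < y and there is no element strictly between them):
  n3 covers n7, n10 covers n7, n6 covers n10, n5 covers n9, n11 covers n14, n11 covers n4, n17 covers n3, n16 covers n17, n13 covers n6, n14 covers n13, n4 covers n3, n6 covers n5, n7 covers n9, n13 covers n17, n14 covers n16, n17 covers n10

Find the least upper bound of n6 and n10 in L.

n6

Common upper bounds of {n6, n10}: n11, n13, n14, n6.
The least among these is n6.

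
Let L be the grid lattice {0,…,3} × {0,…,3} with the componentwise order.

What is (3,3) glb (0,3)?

(0,3)

In a product of chains, the meet is componentwise min, giving (0,3).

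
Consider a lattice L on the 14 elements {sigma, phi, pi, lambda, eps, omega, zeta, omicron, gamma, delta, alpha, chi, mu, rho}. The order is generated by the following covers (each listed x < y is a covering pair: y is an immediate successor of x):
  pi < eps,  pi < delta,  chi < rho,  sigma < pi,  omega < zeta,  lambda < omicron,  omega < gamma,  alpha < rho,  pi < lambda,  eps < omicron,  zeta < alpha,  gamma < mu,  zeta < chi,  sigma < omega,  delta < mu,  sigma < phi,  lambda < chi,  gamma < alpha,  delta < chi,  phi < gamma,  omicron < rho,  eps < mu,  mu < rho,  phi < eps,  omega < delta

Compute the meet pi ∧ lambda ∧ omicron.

Common lower bounds of {pi, lambda, omicron}: pi, sigma.
The greatest among these is pi.

pi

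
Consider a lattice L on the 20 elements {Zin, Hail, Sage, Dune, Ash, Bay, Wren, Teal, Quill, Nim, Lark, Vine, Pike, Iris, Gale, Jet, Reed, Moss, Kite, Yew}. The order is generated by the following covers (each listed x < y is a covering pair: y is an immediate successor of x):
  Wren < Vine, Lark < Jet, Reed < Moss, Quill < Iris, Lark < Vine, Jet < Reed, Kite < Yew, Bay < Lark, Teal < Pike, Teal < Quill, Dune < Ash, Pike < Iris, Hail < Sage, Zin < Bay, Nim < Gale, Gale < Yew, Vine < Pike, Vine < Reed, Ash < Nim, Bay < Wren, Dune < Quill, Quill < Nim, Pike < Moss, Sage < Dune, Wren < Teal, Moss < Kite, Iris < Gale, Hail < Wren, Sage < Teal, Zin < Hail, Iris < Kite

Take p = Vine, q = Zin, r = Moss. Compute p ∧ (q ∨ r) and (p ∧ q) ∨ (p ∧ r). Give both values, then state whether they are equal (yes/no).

q ∨ r = Moss, so p ∧ (q ∨ r) = Vine ∧ Moss = Vine.
p ∧ q = Zin and p ∧ r = Vine, so (p ∧ q) ∨ (p ∧ r) = Zin ∨ Vine = Vine.
Equal: yes.

Vine; Vine; yes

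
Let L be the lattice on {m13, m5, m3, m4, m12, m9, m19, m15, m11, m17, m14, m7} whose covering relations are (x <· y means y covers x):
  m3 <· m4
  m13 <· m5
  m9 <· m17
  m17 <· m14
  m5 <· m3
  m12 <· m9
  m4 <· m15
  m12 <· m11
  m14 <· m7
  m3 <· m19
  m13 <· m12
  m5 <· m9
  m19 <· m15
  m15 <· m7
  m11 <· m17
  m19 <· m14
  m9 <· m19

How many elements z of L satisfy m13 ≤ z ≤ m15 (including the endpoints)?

The interval [m13, m15] = {m12, m13, m15, m19, m3, m4, m5, m9}, which has 8 elements.

8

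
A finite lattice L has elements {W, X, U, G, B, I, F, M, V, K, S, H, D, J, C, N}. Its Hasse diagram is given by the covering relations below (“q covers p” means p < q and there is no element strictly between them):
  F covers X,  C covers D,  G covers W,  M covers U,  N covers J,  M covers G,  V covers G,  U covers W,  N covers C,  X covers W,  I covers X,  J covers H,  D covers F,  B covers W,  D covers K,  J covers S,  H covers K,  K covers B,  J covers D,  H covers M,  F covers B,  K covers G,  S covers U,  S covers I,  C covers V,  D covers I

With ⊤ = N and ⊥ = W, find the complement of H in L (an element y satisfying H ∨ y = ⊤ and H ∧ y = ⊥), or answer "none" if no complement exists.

For every candidate y, either H ∨ y ≠ N or H ∧ y ≠ W; no complement exists.

none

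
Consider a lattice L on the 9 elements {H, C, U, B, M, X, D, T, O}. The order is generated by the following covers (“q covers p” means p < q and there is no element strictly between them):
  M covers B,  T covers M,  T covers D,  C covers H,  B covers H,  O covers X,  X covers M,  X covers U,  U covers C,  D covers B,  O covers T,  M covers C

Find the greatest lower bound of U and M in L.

Common lower bounds of {U, M}: C, H.
The greatest among these is C.

C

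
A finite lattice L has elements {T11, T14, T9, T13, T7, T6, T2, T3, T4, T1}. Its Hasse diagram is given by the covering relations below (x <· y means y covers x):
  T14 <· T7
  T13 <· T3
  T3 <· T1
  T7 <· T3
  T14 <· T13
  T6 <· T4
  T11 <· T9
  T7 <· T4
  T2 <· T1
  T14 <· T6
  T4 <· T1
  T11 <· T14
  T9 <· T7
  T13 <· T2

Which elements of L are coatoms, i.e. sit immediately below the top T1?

T2, T3, T4

The coatoms are exactly the elements covered by T1: T2, T3, T4.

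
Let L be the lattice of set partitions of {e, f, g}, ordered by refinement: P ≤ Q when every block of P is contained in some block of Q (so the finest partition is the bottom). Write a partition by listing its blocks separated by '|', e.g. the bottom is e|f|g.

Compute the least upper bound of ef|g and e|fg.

The join of ef|g and e|fg merges any blocks that overlap across the partitions, giving efg.

efg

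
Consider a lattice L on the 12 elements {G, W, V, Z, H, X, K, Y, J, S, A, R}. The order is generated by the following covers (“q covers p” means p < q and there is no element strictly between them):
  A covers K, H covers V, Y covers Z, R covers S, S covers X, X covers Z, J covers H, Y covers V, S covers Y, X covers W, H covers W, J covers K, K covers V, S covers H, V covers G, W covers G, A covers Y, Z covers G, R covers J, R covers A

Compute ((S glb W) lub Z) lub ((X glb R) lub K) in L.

S ∧ W = W
W ∨ Z = X
X ∧ R = X
X ∨ K = R
X ∨ R = R

R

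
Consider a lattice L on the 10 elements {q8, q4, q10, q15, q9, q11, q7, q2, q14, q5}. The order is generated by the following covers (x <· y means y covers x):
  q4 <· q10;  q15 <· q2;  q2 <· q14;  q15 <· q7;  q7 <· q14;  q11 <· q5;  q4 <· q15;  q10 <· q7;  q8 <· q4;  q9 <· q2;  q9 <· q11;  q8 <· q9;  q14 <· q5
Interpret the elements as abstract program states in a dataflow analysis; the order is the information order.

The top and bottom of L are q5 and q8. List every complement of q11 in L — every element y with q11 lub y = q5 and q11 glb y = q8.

Need y with q11 ∨ y = q5 and q11 ∧ y = q8.
Checking each element gives: q10, q15, q4, q7.

q10, q15, q4, q7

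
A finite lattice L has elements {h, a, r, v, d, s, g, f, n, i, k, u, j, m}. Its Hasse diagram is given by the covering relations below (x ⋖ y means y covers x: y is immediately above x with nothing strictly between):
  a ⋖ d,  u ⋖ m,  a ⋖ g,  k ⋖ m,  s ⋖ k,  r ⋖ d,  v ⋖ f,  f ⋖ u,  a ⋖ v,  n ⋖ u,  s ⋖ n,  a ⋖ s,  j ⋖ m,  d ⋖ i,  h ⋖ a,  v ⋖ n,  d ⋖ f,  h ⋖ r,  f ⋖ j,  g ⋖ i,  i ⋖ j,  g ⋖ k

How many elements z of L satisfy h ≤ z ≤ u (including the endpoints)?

9

The interval [h, u] = {a, d, f, h, n, r, s, u, v}, which has 9 elements.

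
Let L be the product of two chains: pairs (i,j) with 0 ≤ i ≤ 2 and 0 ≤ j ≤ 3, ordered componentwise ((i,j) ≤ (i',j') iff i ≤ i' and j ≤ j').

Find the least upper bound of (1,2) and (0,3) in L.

In a product of chains, the join is componentwise max, giving (1,3).

(1,3)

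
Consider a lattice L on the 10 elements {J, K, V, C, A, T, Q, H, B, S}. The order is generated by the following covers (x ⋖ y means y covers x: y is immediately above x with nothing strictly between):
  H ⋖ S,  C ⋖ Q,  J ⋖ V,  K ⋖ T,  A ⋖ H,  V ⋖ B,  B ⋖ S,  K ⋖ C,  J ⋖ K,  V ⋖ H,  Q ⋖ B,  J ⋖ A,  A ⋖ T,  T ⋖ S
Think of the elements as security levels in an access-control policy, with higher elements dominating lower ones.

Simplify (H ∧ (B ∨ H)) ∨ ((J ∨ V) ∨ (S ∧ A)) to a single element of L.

H

B ∨ H = S
H ∧ S = H
J ∨ V = V
S ∧ A = A
V ∨ A = H
H ∨ H = H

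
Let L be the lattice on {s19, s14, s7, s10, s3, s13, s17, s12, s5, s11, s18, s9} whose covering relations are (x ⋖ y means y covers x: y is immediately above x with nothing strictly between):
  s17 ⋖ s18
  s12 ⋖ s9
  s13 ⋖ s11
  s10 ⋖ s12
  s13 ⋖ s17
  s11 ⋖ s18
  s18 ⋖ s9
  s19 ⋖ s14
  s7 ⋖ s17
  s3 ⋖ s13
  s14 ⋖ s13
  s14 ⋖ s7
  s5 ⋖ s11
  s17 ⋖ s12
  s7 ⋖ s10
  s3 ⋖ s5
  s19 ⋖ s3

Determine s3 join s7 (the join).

Common upper bounds of {s3, s7}: s12, s17, s18, s9.
The least among these is s17.

s17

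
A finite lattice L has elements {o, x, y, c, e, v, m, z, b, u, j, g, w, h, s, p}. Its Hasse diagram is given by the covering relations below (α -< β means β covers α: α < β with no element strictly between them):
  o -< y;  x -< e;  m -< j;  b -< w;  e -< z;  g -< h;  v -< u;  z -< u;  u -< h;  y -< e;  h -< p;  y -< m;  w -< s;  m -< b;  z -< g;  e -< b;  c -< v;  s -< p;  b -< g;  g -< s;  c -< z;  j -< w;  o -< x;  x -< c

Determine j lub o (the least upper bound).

j

Common upper bounds of {j, o}: j, p, s, w.
The least among these is j.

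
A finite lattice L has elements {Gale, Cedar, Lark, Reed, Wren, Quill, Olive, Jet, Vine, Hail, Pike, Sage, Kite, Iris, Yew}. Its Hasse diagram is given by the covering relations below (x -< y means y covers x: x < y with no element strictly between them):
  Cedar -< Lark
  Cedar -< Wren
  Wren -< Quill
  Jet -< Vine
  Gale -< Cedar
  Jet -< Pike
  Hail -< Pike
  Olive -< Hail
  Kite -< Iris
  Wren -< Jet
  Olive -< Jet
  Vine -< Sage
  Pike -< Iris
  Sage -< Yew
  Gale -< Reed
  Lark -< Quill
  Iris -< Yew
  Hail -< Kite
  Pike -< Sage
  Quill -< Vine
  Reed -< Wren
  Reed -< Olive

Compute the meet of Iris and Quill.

Common lower bounds of {Iris, Quill}: Cedar, Gale, Reed, Wren.
The greatest among these is Wren.

Wren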